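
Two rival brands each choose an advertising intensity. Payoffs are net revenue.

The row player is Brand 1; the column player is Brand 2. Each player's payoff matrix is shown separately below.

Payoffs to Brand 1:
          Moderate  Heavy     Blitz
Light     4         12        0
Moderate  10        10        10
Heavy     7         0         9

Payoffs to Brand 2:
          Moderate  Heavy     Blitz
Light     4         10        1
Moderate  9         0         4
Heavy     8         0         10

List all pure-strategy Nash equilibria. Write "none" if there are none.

(Light, Heavy); (Moderate, Moderate)

Mark each player's best response to every combination of opponents' strategies; a profile where every player is best-responding is a pure Nash equilibrium.
Brand 1 against Moderate: payoffs 4, 10, 7 → best response Moderate.
Brand 1 against Heavy: payoffs 12, 10, 0 → best response Light.
Brand 1 against Blitz: payoffs 0, 10, 9 → best response Moderate.
Brand 2 against Light: payoffs 4, 10, 1 → best response Heavy.
Brand 2 against Moderate: payoffs 9, 0, 4 → best response Moderate.
Brand 2 against Heavy: payoffs 8, 0, 10 → best response Blitz.
Mutual best responses: (Light, Heavy); (Moderate, Moderate).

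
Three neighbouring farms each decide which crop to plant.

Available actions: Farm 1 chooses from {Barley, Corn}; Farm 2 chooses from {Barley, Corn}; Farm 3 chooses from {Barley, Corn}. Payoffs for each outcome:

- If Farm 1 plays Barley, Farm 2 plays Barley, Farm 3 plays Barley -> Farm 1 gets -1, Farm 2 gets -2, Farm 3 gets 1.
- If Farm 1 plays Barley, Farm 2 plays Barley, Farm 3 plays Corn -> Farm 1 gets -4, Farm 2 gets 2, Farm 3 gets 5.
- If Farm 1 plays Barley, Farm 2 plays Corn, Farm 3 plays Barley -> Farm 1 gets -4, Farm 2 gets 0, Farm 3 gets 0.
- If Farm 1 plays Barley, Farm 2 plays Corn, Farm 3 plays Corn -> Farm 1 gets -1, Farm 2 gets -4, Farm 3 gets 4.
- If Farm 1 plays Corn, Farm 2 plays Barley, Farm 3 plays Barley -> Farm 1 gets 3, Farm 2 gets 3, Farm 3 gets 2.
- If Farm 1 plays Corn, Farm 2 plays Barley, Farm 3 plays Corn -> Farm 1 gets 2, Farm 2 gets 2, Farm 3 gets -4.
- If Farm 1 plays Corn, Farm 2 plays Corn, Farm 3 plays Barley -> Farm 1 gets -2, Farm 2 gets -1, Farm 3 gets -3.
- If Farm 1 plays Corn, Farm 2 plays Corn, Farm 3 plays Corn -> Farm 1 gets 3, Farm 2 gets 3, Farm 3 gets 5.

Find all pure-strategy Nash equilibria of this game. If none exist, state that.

(Barley, Barley, Barley): Farm 1 can switch to Corn (-1 → 3). Not NE.
(Barley, Barley, Corn): Farm 1 can switch to Corn (-4 → 2). Not NE.
(Barley, Corn, Barley): Farm 1 can switch to Corn (-4 → -2). Not NE.
(Barley, Corn, Corn): Farm 1 can switch to Corn (-1 → 3). Not NE.
(Corn, Barley, Barley): Farm 1 gets 3, best alternative -1; Farm 2 gets 3, best alternative -1; Farm 3 gets 2, best alternative -4. No profitable deviation — NE.
(Corn, Barley, Corn): Farm 2 can switch to Corn (2 → 3). Not NE.
(Corn, Corn, Barley): Farm 2 can switch to Barley (-1 → 3). Not NE.
(Corn, Corn, Corn): Farm 1 gets 3, best alternative -1; Farm 2 gets 3, best alternative 2; Farm 3 gets 5, best alternative -3. No profitable deviation — NE.

(Corn, Barley, Barley); (Corn, Corn, Corn)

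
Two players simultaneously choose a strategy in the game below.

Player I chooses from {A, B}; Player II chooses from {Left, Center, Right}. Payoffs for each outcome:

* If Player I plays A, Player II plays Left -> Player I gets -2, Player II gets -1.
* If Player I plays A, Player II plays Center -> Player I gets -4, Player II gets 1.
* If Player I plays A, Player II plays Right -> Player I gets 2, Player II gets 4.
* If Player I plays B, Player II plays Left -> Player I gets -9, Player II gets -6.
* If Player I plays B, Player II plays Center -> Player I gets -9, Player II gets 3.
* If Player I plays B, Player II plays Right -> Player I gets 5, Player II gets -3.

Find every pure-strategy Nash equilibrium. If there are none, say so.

For each strategy profile, look for a profitable unilateral deviation.
(A, Left): Player II can switch to Center (-1 → 1). Not NE.
(A, Center): Player II can switch to Right (1 → 4). Not NE.
(A, Right): Player I can switch to B (2 → 5). Not NE.
(B, Left): Player I can switch to A (-9 → -2). Not NE.
(B, Center): Player I can switch to A (-9 → -4). Not NE.
(B, Right): Player II can switch to Center (-3 → 3). Not NE.

No pure-strategy Nash equilibrium.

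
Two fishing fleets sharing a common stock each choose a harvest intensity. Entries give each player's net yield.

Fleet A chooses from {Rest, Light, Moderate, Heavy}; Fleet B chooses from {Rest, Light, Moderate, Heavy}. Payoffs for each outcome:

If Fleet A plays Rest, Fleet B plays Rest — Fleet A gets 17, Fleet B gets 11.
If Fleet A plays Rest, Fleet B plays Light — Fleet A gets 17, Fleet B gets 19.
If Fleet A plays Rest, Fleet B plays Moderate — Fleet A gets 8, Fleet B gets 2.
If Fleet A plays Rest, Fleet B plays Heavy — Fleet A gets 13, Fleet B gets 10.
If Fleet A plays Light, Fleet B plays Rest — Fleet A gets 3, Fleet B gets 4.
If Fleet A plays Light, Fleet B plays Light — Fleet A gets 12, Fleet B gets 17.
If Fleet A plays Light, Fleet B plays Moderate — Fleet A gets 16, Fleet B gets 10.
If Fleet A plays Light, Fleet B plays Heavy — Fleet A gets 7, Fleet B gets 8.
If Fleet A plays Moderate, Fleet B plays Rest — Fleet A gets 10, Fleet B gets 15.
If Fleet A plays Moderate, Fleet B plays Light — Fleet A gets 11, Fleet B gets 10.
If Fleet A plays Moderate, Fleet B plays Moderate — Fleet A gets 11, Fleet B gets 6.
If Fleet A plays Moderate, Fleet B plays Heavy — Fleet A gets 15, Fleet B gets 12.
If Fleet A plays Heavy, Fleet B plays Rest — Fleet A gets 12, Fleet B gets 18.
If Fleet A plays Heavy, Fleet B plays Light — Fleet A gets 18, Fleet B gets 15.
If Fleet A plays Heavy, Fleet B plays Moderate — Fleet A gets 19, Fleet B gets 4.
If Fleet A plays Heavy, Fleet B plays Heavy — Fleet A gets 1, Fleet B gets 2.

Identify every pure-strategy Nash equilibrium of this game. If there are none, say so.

There is no pure-strategy Nash equilibrium.

Fleet A against Rest: payoffs 17, 3, 10, 12 → best response Rest.
Fleet A against Light: payoffs 17, 12, 11, 18 → best response Heavy.
Fleet A against Moderate: payoffs 8, 16, 11, 19 → best response Heavy.
Fleet A against Heavy: payoffs 13, 7, 15, 1 → best response Moderate.
Fleet B against Rest: payoffs 11, 19, 2, 10 → best response Light.
Fleet B against Light: payoffs 4, 17, 10, 8 → best response Light.
Fleet B against Moderate: payoffs 15, 10, 6, 12 → best response Rest.
Fleet B against Heavy: payoffs 18, 15, 4, 2 → best response Rest.
No profile is a mutual best response for all players.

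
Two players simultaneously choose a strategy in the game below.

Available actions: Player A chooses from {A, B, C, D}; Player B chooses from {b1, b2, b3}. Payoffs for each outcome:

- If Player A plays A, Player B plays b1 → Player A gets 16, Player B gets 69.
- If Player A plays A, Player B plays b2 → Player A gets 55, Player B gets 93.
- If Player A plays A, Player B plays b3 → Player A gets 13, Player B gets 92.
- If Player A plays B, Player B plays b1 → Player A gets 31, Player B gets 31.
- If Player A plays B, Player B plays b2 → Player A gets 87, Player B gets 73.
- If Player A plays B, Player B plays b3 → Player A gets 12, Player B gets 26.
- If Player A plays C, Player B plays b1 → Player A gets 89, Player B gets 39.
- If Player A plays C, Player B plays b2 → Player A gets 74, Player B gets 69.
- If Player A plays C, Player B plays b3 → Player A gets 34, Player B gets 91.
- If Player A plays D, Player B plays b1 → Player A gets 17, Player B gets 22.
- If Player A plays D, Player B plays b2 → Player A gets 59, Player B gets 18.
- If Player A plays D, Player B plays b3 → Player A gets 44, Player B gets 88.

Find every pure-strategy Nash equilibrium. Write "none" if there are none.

The pure Nash equilibria are (B, b2); (D, b3).

Mark each player's best response to every combination of opponents' strategies; a profile where every player is best-responding is a pure Nash equilibrium.
Player A against b1: payoffs 16, 31, 89, 17 → best response C.
Player A against b2: payoffs 55, 87, 74, 59 → best response B.
Player A against b3: payoffs 13, 12, 34, 44 → best response D.
Player B against A: payoffs 69, 93, 92 → best response b2.
Player B against B: payoffs 31, 73, 26 → best response b2.
Player B against C: payoffs 39, 69, 91 → best response b3.
Player B against D: payoffs 22, 18, 88 → best response b3.
Mutual best responses: (B, b2); (D, b3).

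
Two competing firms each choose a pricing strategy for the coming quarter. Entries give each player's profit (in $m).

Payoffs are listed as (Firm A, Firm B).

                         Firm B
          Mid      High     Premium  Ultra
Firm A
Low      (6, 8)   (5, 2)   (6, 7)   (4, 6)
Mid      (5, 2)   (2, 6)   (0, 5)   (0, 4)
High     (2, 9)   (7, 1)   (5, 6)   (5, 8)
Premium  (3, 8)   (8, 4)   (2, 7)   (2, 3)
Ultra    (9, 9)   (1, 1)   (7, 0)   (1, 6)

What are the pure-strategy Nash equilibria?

Pure NE: (Ultra, Mid)

Firm A against Mid: payoffs 6, 5, 2, 3, 9 → best response Ultra.
Firm A against High: payoffs 5, 2, 7, 8, 1 → best response Premium.
Firm A against Premium: payoffs 6, 0, 5, 2, 7 → best response Ultra.
Firm A against Ultra: payoffs 4, 0, 5, 2, 1 → best response High.
Firm B against Low: payoffs 8, 2, 7, 6 → best response Mid.
Firm B against Mid: payoffs 2, 6, 5, 4 → best response High.
Firm B against High: payoffs 9, 1, 6, 8 → best response Mid.
Firm B against Premium: payoffs 8, 4, 7, 3 → best response Mid.
Firm B against Ultra: payoffs 9, 1, 0, 6 → best response Mid.
Mutual best responses: (Ultra, Mid).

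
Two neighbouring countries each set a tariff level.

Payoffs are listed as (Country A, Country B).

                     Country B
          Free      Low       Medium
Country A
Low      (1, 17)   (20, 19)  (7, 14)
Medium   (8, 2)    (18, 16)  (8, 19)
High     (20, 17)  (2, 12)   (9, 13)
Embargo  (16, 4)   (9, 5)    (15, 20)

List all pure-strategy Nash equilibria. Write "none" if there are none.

(Low, Low), (High, Free), (Embargo, Medium)

(Low, Free): Country A can switch to Medium (1 → 8). Not NE.
(Low, Low): Country A gets 20, best alternative 18; Country B gets 19, best alternative 17. No profitable deviation — NE.
(Low, Medium): Country A can switch to Medium (7 → 8). Not NE.
(Medium, Free): Country A can switch to High (8 → 20). Not NE.
(Medium, Low): Country A can switch to Low (18 → 20). Not NE.
(Medium, Medium): Country A can switch to High (8 → 9). Not NE.
(High, Free): Country A gets 20, best alternative 16; Country B gets 17, best alternative 13. No profitable deviation — NE.
(High, Low): Country A can switch to Low (2 → 20). Not NE.
(High, Medium): Country A can switch to Embargo (9 → 15). Not NE.
(Embargo, Free): Country A can switch to High (16 → 20). Not NE.
(Embargo, Medium): Country A gets 15, best alternative 9; Country B gets 20, best alternative 5. No profitable deviation — NE.
(The remaining 1 profile has a profitable deviation by the same check.)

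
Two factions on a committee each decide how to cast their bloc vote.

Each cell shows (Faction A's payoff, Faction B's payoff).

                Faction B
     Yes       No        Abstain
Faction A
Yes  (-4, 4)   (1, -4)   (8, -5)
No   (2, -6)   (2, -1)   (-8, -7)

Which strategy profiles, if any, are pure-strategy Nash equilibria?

The unique pure-strategy Nash equilibrium is (No, No).

For each strategy profile, look for a profitable unilateral deviation.
(Yes, Yes): Faction A can switch to No (-4 → 2). Not NE.
(Yes, No): Faction A can switch to No (1 → 2). Not NE.
(Yes, Abstain): Faction B can switch to Yes (-5 → 4). Not NE.
(No, Yes): Faction B can switch to No (-6 → -1). Not NE.
(No, No): Faction A gets 2, best alternative 1; Faction B gets -1, best alternative -6. No profitable deviation — NE.
(No, Abstain): Faction A can switch to Yes (-8 → 8). Not NE.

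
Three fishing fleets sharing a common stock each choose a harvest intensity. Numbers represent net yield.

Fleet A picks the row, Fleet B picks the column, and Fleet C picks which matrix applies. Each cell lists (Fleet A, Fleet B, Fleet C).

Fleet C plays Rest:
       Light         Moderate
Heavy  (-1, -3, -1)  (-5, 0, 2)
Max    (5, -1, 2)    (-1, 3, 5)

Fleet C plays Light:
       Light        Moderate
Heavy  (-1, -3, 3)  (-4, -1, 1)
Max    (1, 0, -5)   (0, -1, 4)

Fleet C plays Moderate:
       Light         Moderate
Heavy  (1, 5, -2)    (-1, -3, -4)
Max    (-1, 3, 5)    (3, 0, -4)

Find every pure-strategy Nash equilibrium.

(Heavy, Light, Rest): Fleet A can switch to Max (-1 → 5). Not NE.
(Heavy, Light, Light): Fleet A can switch to Max (-1 → 1). Not NE.
(Heavy, Light, Moderate): Fleet C can switch to Rest (-2 → -1). Not NE.
(Heavy, Moderate, Rest): Fleet A can switch to Max (-5 → -1). Not NE.
(Heavy, Moderate, Light): Fleet A can switch to Max (-4 → 0). Not NE.
(Heavy, Moderate, Moderate): Fleet A can switch to Max (-1 → 3). Not NE.
(Max, Light, Rest): Fleet B can switch to Moderate (-1 → 3). Not NE.
(Max, Light, Light): Fleet C can switch to Rest (-5 → 2). Not NE.
(Max, Light, Moderate): Fleet A can switch to Heavy (-1 → 1). Not NE.
(Max, Moderate, Rest): Fleet A gets -1, best alternative -5; Fleet B gets 3, best alternative -1; Fleet C gets 5, best alternative 4. No profitable deviation — NE.
(Max, Moderate, Light): Fleet B can switch to Light (-1 → 0). Not NE.
(The remaining 1 profile has a profitable deviation by the same check.)

(Max, Moderate, Rest)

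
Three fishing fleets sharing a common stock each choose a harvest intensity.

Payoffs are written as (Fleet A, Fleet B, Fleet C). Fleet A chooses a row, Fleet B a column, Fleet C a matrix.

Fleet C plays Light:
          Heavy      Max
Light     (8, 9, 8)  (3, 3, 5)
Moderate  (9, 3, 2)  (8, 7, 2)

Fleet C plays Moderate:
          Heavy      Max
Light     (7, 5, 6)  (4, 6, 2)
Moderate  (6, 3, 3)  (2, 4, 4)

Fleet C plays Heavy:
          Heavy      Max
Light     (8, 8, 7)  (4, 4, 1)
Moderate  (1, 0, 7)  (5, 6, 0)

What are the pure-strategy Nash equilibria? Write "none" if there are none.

Fleet A against (Heavy, Light): payoffs 8, 9 → best response Moderate.
Fleet A against (Heavy, Moderate): payoffs 7, 6 → best response Light.
Fleet A against (Heavy, Heavy): payoffs 8, 1 → best response Light.
Fleet A against (Max, Light): payoffs 3, 8 → best response Moderate.
Fleet A against (Max, Moderate): payoffs 4, 2 → best response Light.
Fleet A against (Max, Heavy): payoffs 4, 5 → best response Moderate.
Fleet B against (Light, Light): payoffs 9, 3 → best response Heavy.
Fleet B against (Light, Moderate): payoffs 5, 6 → best response Max.
Fleet B against (Light, Heavy): payoffs 8, 4 → best response Heavy.
Fleet B against (Moderate, Light): payoffs 3, 7 → best response Max.
Fleet B against (Moderate, Moderate): payoffs 3, 4 → best response Max.
Fleet B against (Moderate, Heavy): payoffs 0, 6 → best response Max.
Fleet C against (Light, Heavy): payoffs 8, 6, 7 → best response Light.
Fleet C against (Light, Max): payoffs 5, 2, 1 → best response Light.
Fleet C against (Moderate, Heavy): payoffs 2, 3, 7 → best response Heavy.
Fleet C against (Moderate, Max): payoffs 2, 4, 0 → best response Moderate.
No profile is a mutual best response for all players.

none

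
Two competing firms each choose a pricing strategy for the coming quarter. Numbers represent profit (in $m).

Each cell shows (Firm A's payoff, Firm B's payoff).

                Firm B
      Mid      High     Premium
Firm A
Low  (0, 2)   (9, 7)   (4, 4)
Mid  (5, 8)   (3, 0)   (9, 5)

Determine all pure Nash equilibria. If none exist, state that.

(Low, Mid): Firm A can switch to Mid (0 → 5). Not NE.
(Low, High): Firm A gets 9, best alternative 3; Firm B gets 7, best alternative 4. No profitable deviation — NE.
(Low, Premium): Firm A can switch to Mid (4 → 9). Not NE.
(Mid, Mid): Firm A gets 5, best alternative 0; Firm B gets 8, best alternative 5. No profitable deviation — NE.
(Mid, High): Firm A can switch to Low (3 → 9). Not NE.
(Mid, Premium): Firm B can switch to Mid (5 → 8). Not NE.

The pure Nash equilibria are (Low, High) and (Mid, Mid).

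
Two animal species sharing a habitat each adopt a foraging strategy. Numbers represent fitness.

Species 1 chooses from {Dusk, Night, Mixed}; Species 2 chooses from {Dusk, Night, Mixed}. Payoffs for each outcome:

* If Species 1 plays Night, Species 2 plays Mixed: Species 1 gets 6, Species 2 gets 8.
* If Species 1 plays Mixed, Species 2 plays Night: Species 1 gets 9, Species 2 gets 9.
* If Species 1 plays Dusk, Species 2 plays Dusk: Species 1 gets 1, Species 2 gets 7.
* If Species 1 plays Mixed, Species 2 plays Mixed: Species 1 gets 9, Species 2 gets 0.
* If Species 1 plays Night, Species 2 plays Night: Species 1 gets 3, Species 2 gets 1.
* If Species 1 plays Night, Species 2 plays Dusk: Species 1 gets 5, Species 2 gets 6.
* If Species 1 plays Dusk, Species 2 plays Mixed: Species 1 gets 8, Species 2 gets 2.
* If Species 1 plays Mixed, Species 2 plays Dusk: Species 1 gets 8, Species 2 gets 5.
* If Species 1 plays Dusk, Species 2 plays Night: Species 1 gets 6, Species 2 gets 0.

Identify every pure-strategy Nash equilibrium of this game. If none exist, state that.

(Mixed, Night)

Mark each player's best response to every combination of opponents' strategies; a profile where every player is best-responding is a pure Nash equilibrium.
Species 1 against Dusk: payoffs 1, 5, 8 → best response Mixed.
Species 1 against Night: payoffs 6, 3, 9 → best response Mixed.
Species 1 against Mixed: payoffs 8, 6, 9 → best response Mixed.
Species 2 against Dusk: payoffs 7, 0, 2 → best response Dusk.
Species 2 against Night: payoffs 6, 1, 8 → best response Mixed.
Species 2 against Mixed: payoffs 5, 9, 0 → best response Night.
Mutual best responses: (Mixed, Night).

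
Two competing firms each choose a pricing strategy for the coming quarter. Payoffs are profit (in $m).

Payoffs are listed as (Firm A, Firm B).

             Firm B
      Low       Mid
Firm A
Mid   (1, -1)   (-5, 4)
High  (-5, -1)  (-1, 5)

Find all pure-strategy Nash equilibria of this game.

Firm A against Low: payoffs 1, -5 → best response Mid.
Firm A against Mid: payoffs -5, -1 → best response High.
Firm B against Mid: payoffs -1, 4 → best response Mid.
Firm B against High: payoffs -1, 5 → best response Mid.
Mutual best responses: (High, Mid).

The unique pure-strategy Nash equilibrium is (High, Mid).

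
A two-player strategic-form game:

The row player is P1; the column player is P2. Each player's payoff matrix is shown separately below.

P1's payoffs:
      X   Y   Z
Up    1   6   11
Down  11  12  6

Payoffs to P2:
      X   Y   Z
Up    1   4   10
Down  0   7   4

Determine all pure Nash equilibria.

(Up, X): P1 can switch to Down (1 → 11). Not NE.
(Up, Y): P1 can switch to Down (6 → 12). Not NE.
(Up, Z): P1 gets 11, best alternative 6; P2 gets 10, best alternative 4. No profitable deviation — NE.
(Down, X): P2 can switch to Y (0 → 7). Not NE.
(Down, Y): P1 gets 12, best alternative 6; P2 gets 7, best alternative 4. No profitable deviation — NE.
(Down, Z): P1 can switch to Up (6 → 11). Not NE.

The pure Nash equilibria are (Up, Z), (Down, Y).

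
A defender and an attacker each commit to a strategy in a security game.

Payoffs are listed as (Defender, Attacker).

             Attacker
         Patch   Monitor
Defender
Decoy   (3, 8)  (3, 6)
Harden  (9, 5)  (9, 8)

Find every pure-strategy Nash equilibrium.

(Harden, Monitor)

For each strategy profile, look for a profitable unilateral deviation.
(Decoy, Patch): Defender can switch to Harden (3 → 9). Not NE.
(Decoy, Monitor): Defender can switch to Harden (3 → 9). Not NE.
(Harden, Patch): Attacker can switch to Monitor (5 → 8). Not NE.
(Harden, Monitor): Defender gets 9, best alternative 3; Attacker gets 8, best alternative 5. No profitable deviation — NE.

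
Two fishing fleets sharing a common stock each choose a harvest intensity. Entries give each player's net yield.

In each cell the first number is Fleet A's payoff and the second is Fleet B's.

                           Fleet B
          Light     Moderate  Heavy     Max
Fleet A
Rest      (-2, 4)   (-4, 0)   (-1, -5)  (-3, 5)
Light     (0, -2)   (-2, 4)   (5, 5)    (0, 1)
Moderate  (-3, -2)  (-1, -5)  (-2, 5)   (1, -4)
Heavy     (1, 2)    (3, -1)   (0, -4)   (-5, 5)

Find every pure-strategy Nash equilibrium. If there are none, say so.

(Light, Heavy)

For each player, find the best response to each opponent profile; mutual best responses are the pure NE.
Fleet A against Light: payoffs -2, 0, -3, 1 → best response Heavy.
Fleet A against Moderate: payoffs -4, -2, -1, 3 → best response Heavy.
Fleet A against Heavy: payoffs -1, 5, -2, 0 → best response Light.
Fleet A against Max: payoffs -3, 0, 1, -5 → best response Moderate.
Fleet B against Rest: payoffs 4, 0, -5, 5 → best response Max.
Fleet B against Light: payoffs -2, 4, 5, 1 → best response Heavy.
Fleet B against Moderate: payoffs -2, -5, 5, -4 → best response Heavy.
Fleet B against Heavy: payoffs 2, -1, -4, 5 → best response Max.
Mutual best responses: (Light, Heavy).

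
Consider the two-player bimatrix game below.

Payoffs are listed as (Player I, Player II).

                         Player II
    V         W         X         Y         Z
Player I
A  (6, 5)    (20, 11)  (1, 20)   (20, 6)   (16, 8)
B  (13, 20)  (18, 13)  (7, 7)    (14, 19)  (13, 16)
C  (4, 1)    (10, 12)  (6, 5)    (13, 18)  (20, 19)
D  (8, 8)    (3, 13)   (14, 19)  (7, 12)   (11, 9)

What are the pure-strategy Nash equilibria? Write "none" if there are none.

(A, V): Player I can switch to B (6 → 13). Not NE.
(A, W): Player II can switch to X (11 → 20). Not NE.
(A, X): Player I can switch to B (1 → 7). Not NE.
(A, Y): Player II can switch to W (6 → 11). Not NE.
(A, Z): Player I can switch to C (16 → 20). Not NE.
(B, V): Player I gets 13, best alternative 8; Player II gets 20, best alternative 19. No profitable deviation — NE.
(B, W): Player I can switch to A (18 → 20). Not NE.
(C, Z): Player I gets 20, best alternative 16; Player II gets 19, best alternative 18. No profitable deviation — NE.
(D, X): Player I gets 14, best alternative 7; Player II gets 19, best alternative 13. No profitable deviation — NE.
(The remaining 11 profiles each have a profitable deviation by the same check.)

Pure-strategy Nash equilibria: (B, V) and (C, Z) and (D, X)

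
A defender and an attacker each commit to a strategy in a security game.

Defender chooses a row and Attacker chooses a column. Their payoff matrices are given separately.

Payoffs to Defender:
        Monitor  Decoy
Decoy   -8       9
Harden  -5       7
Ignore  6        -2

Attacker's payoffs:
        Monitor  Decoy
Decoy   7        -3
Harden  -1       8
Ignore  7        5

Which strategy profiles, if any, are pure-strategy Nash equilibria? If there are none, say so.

(Decoy, Monitor): Defender can switch to Harden (-8 → -5). Not NE.
(Decoy, Decoy): Attacker can switch to Monitor (-3 → 7). Not NE.
(Harden, Monitor): Defender can switch to Ignore (-5 → 6). Not NE.
(Harden, Decoy): Defender can switch to Decoy (7 → 9). Not NE.
(Ignore, Monitor): Defender gets 6, best alternative -5; Attacker gets 7, best alternative 5. No profitable deviation — NE.
(Ignore, Decoy): Defender can switch to Decoy (-2 → 9). Not NE.

(Ignore, Monitor)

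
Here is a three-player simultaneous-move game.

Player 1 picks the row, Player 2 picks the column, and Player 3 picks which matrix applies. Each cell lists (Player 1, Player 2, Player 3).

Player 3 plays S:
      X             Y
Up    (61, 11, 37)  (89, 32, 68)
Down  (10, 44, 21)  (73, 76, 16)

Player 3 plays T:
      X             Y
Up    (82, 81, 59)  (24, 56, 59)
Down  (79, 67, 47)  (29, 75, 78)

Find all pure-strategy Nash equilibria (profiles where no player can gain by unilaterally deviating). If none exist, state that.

Player 1 against (X, S): payoffs 61, 10 → best response Up.
Player 1 against (X, T): payoffs 82, 79 → best response Up.
Player 1 against (Y, S): payoffs 89, 73 → best response Up.
Player 1 against (Y, T): payoffs 24, 29 → best response Down.
Player 2 against (Up, S): payoffs 11, 32 → best response Y.
Player 2 against (Up, T): payoffs 81, 56 → best response X.
Player 2 against (Down, S): payoffs 44, 76 → best response Y.
Player 2 against (Down, T): payoffs 67, 75 → best response Y.
Player 3 against (Up, X): payoffs 37, 59 → best response T.
Player 3 against (Up, Y): payoffs 68, 59 → best response S.
Player 3 against (Down, X): payoffs 21, 47 → best response T.
Player 3 against (Down, Y): payoffs 16, 78 → best response T.
Mutual best responses: (Up, X, T); (Up, Y, S); (Down, Y, T).

Pure-strategy Nash equilibria: (Up, X, T) and (Up, Y, S) and (Down, Y, T)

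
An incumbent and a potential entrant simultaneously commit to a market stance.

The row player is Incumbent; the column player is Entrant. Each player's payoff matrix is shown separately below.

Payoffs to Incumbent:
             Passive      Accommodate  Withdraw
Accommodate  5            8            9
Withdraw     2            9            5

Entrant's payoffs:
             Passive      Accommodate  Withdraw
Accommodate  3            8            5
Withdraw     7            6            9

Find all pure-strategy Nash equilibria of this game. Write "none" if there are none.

none

For each strategy profile, look for a profitable unilateral deviation.
(Accommodate, Passive): Entrant can switch to Accommodate (3 → 8). Not NE.
(Accommodate, Accommodate): Incumbent can switch to Withdraw (8 → 9). Not NE.
(Accommodate, Withdraw): Entrant can switch to Accommodate (5 → 8). Not NE.
(Withdraw, Passive): Incumbent can switch to Accommodate (2 → 5). Not NE.
(Withdraw, Accommodate): Entrant can switch to Passive (6 → 7). Not NE.
(Withdraw, Withdraw): Incumbent can switch to Accommodate (5 → 9). Not NE.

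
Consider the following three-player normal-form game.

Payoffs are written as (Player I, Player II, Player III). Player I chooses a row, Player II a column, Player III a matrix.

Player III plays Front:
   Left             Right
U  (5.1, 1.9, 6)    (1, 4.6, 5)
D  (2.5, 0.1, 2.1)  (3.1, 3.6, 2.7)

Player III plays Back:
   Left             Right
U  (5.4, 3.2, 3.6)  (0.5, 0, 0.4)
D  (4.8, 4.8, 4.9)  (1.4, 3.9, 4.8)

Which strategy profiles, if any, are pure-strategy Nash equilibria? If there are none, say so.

(U, Left, Front): Player II can switch to Right (1.9 → 4.6). Not NE.
(U, Left, Back): Player III can switch to Front (3.6 → 6). Not NE.
(U, Right, Front): Player I can switch to D (1 → 3.1). Not NE.
(U, Right, Back): Player I can switch to D (0.5 → 1.4). Not NE.
(D, Left, Front): Player I can switch to U (2.5 → 5.1). Not NE.
(D, Left, Back): Player I can switch to U (4.8 → 5.4). Not NE.
(D, Right, Front): Player III can switch to Back (2.7 → 4.8). Not NE.
(D, Right, Back): Player II can switch to Left (3.9 → 4.8). Not NE.

none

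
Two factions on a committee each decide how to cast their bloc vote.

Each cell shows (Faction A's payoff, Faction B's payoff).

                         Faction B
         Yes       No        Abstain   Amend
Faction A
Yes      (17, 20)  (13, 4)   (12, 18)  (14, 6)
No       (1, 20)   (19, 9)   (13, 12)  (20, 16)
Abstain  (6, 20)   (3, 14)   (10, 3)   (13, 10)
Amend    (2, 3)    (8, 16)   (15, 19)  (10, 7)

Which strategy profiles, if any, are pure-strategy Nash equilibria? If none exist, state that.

(Yes, Yes); (Amend, Abstain)

Mark each player's best response to every combination of opponents' strategies; a profile where every player is best-responding is a pure Nash equilibrium.
Faction A against Yes: payoffs 17, 1, 6, 2 → best response Yes.
Faction A against No: payoffs 13, 19, 3, 8 → best response No.
Faction A against Abstain: payoffs 12, 13, 10, 15 → best response Amend.
Faction A against Amend: payoffs 14, 20, 13, 10 → best response No.
Faction B against Yes: payoffs 20, 4, 18, 6 → best response Yes.
Faction B against No: payoffs 20, 9, 12, 16 → best response Yes.
Faction B against Abstain: payoffs 20, 14, 3, 10 → best response Yes.
Faction B against Amend: payoffs 3, 16, 19, 7 → best response Abstain.
Mutual best responses: (Yes, Yes); (Amend, Abstain).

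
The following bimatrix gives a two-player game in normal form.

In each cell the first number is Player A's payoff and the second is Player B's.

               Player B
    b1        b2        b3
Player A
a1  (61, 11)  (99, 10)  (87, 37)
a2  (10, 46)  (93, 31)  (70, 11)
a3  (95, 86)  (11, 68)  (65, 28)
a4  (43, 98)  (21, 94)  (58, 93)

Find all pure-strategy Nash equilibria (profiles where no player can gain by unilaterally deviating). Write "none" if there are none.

(a1, b1): Player A can switch to a3 (61 → 95). Not NE.
(a1, b2): Player B can switch to b1 (10 → 11). Not NE.
(a1, b3): Player A gets 87, best alternative 70; Player B gets 37, best alternative 11. No profitable deviation — NE.
(a2, b1): Player A can switch to a1 (10 → 61). Not NE.
(a2, b2): Player A can switch to a1 (93 → 99). Not NE.
(a2, b3): Player A can switch to a1 (70 → 87). Not NE.
(a3, b1): Player A gets 95, best alternative 61; Player B gets 86, best alternative 68. No profitable deviation — NE.
(a3, b2): Player A can switch to a1 (11 → 99). Not NE.
(a3, b3): Player A can switch to a1 (65 → 87). Not NE.
(a4, b1): Player A can switch to a1 (43 → 61). Not NE.
(a4, b2): Player A can switch to a1 (21 → 99). Not NE.
(a4, b3): Player A can switch to a1 (58 → 87). Not NE.

The pure Nash equilibria are (a1, b3), (a3, b1).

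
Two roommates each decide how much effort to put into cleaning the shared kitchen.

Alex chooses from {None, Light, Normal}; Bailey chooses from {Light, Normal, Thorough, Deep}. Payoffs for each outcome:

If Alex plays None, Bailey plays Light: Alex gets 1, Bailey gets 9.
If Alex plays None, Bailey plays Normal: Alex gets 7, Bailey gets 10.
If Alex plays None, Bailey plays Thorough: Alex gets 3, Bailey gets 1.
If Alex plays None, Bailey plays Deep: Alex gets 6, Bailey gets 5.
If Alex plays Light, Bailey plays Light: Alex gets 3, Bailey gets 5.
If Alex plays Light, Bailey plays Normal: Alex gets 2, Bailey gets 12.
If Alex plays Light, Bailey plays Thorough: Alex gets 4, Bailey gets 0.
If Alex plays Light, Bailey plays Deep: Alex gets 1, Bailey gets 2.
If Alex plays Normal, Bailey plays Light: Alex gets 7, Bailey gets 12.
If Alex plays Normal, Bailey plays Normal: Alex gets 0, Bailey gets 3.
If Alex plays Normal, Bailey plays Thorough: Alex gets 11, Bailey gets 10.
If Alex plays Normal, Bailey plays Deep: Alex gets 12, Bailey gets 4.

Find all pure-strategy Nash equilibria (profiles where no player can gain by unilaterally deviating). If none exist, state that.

Alex against Light: payoffs 1, 3, 7 → best response Normal.
Alex against Normal: payoffs 7, 2, 0 → best response None.
Alex against Thorough: payoffs 3, 4, 11 → best response Normal.
Alex against Deep: payoffs 6, 1, 12 → best response Normal.
Bailey against None: payoffs 9, 10, 1, 5 → best response Normal.
Bailey against Light: payoffs 5, 12, 0, 2 → best response Normal.
Bailey against Normal: payoffs 12, 3, 10, 4 → best response Light.
Mutual best responses: (None, Normal); (Normal, Light).

Pure-strategy Nash equilibria: (None, Normal) and (Normal, Light)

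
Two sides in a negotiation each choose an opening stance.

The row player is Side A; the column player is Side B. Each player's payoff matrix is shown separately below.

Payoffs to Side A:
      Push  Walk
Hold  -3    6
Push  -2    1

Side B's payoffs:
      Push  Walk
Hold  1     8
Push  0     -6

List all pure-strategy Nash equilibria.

The pure Nash equilibria are (Hold, Walk), (Push, Push).

Check each profile: it is a Nash equilibrium iff no player can strictly gain by switching unilaterally.
(Hold, Push): Side A can switch to Push (-3 → -2). Not NE.
(Hold, Walk): Side A gets 6, best alternative 1; Side B gets 8, best alternative 1. No profitable deviation — NE.
(Push, Push): Side A gets -2, best alternative -3; Side B gets 0, best alternative -6. No profitable deviation — NE.
(Push, Walk): Side A can switch to Hold (1 → 6). Not NE.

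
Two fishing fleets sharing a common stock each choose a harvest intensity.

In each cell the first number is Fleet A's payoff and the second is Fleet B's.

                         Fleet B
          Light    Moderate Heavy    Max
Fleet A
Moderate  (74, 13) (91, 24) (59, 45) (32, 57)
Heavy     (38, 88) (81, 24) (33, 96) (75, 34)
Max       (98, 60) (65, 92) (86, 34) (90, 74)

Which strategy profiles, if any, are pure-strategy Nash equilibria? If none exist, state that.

Fleet A against Light: payoffs 74, 38, 98 → best response Max.
Fleet A against Moderate: payoffs 91, 81, 65 → best response Moderate.
Fleet A against Heavy: payoffs 59, 33, 86 → best response Max.
Fleet A against Max: payoffs 32, 75, 90 → best response Max.
Fleet B against Moderate: payoffs 13, 24, 45, 57 → best response Max.
Fleet B against Heavy: payoffs 88, 24, 96, 34 → best response Heavy.
Fleet B against Max: payoffs 60, 92, 34, 74 → best response Moderate.
No profile is a mutual best response for all players.

There is no pure-strategy Nash equilibrium.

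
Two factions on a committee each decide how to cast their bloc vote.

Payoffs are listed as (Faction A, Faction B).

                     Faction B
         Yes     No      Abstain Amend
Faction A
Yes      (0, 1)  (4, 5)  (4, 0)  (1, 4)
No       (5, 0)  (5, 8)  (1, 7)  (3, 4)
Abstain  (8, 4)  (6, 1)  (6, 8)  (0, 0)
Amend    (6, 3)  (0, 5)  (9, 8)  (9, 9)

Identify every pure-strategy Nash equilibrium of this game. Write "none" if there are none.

(Amend, Amend)

Check each profile: it is a Nash equilibrium iff no player can strictly gain by switching unilaterally.
(Yes, Yes): Faction A can switch to No (0 → 5). Not NE.
(Yes, No): Faction A can switch to No (4 → 5). Not NE.
(Yes, Abstain): Faction A can switch to Abstain (4 → 6). Not NE.
(Yes, Amend): Faction A can switch to No (1 → 3). Not NE.
(No, Yes): Faction A can switch to Abstain (5 → 8). Not NE.
(No, No): Faction A can switch to Abstain (5 → 6). Not NE.
(No, Abstain): Faction A can switch to Yes (1 → 4). Not NE.
(No, Amend): Faction A can switch to Amend (3 → 9). Not NE.
(Abstain, Yes): Faction B can switch to Abstain (4 → 8). Not NE.
(Abstain, No): Faction B can switch to Yes (1 → 4). Not NE.
(Abstain, Abstain): Faction A can switch to Amend (6 → 9). Not NE.
(Abstain, Amend): Faction A can switch to Yes (0 → 1). Not NE.
(Amend, Amend): Faction A gets 9, best alternative 3; Faction B gets 9, best alternative 8. No profitable deviation — NE.
(The remaining 3 profiles each have a profitable deviation by the same check.)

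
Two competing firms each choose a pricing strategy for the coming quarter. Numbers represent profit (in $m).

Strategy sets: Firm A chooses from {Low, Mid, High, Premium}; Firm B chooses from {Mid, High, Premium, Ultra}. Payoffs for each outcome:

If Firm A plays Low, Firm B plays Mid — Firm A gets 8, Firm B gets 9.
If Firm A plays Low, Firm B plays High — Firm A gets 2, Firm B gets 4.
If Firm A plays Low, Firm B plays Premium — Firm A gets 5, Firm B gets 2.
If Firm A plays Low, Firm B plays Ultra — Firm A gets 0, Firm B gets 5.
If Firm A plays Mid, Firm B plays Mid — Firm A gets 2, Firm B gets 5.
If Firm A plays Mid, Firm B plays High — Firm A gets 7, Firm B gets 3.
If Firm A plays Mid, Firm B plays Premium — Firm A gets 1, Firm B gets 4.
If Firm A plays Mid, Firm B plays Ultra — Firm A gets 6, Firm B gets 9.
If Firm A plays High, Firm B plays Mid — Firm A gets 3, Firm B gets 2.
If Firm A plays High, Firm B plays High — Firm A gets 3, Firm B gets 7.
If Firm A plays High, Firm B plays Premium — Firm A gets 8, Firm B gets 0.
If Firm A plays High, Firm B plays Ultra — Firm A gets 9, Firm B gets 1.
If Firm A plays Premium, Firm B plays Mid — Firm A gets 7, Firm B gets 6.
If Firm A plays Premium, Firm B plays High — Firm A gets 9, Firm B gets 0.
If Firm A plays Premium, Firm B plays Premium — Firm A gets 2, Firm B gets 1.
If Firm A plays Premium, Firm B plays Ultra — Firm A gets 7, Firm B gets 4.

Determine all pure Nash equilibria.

For each player, find the best response to each opponent profile; mutual best responses are the pure NE.
Firm A against Mid: payoffs 8, 2, 3, 7 → best response Low.
Firm A against High: payoffs 2, 7, 3, 9 → best response Premium.
Firm A against Premium: payoffs 5, 1, 8, 2 → best response High.
Firm A against Ultra: payoffs 0, 6, 9, 7 → best response High.
Firm B against Low: payoffs 9, 4, 2, 5 → best response Mid.
Firm B against Mid: payoffs 5, 3, 4, 9 → best response Ultra.
Firm B against High: payoffs 2, 7, 0, 1 → best response High.
Firm B against Premium: payoffs 6, 0, 1, 4 → best response Mid.
Mutual best responses: (Low, Mid).

(Low, Mid)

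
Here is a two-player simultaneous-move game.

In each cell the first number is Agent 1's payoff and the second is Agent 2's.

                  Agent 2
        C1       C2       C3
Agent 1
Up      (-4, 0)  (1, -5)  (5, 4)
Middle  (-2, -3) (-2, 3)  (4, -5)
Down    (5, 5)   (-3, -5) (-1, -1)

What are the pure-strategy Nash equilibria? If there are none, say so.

(Up, C3); (Down, C1)

(Up, C1): Agent 1 can switch to Middle (-4 → -2). Not NE.
(Up, C2): Agent 2 can switch to C1 (-5 → 0). Not NE.
(Up, C3): Agent 1 gets 5, best alternative 4; Agent 2 gets 4, best alternative 0. No profitable deviation — NE.
(Middle, C1): Agent 1 can switch to Down (-2 → 5). Not NE.
(Middle, C2): Agent 1 can switch to Up (-2 → 1). Not NE.
(Middle, C3): Agent 1 can switch to Up (4 → 5). Not NE.
(Down, C1): Agent 1 gets 5, best alternative -2; Agent 2 gets 5, best alternative -1. No profitable deviation — NE.
(Down, C2): Agent 1 can switch to Up (-3 → 1). Not NE.
(Down, C3): Agent 1 can switch to Up (-1 → 5). Not NE.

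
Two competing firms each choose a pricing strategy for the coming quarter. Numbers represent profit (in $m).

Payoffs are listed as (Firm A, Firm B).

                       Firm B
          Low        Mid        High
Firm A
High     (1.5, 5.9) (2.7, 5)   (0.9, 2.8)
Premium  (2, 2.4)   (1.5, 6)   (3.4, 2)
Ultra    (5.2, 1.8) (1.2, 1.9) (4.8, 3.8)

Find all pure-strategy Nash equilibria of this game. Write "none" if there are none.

The unique pure-strategy Nash equilibrium is (Ultra, High).

Firm A against Low: payoffs 1.5, 2, 5.2 → best response Ultra.
Firm A against Mid: payoffs 2.7, 1.5, 1.2 → best response High.
Firm A against High: payoffs 0.9, 3.4, 4.8 → best response Ultra.
Firm B against High: payoffs 5.9, 5, 2.8 → best response Low.
Firm B against Premium: payoffs 2.4, 6, 2 → best response Mid.
Firm B against Ultra: payoffs 1.8, 1.9, 3.8 → best response High.
Mutual best responses: (Ultra, High).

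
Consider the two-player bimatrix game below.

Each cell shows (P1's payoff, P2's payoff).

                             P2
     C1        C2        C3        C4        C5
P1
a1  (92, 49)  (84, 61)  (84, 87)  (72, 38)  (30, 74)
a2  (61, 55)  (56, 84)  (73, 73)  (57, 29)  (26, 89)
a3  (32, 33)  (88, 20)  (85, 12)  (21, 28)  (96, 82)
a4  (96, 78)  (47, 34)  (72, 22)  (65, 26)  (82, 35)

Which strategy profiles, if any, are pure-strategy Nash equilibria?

P1 against C1: payoffs 92, 61, 32, 96 → best response a4.
P1 against C2: payoffs 84, 56, 88, 47 → best response a3.
P1 against C3: payoffs 84, 73, 85, 72 → best response a3.
P1 against C4: payoffs 72, 57, 21, 65 → best response a1.
P1 against C5: payoffs 30, 26, 96, 82 → best response a3.
P2 against a1: payoffs 49, 61, 87, 38, 74 → best response C3.
P2 against a2: payoffs 55, 84, 73, 29, 89 → best response C5.
P2 against a3: payoffs 33, 20, 12, 28, 82 → best response C5.
P2 against a4: payoffs 78, 34, 22, 26, 35 → best response C1.
Mutual best responses: (a3, C5); (a4, C1).

(a3, C5) and (a4, C1)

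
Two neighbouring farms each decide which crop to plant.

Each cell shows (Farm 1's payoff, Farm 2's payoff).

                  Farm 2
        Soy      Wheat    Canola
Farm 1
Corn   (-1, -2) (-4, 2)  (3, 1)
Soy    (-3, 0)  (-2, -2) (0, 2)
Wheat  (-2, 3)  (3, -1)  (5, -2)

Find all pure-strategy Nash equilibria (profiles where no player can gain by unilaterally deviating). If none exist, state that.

For each player, find the best response to each opponent profile; mutual best responses are the pure NE.
Farm 1 against Soy: payoffs -1, -3, -2 → best response Corn.
Farm 1 against Wheat: payoffs -4, -2, 3 → best response Wheat.
Farm 1 against Canola: payoffs 3, 0, 5 → best response Wheat.
Farm 2 against Corn: payoffs -2, 2, 1 → best response Wheat.
Farm 2 against Soy: payoffs 0, -2, 2 → best response Canola.
Farm 2 against Wheat: payoffs 3, -1, -2 → best response Soy.
No profile is a mutual best response for all players.

This game has no pure Nash equilibrium.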